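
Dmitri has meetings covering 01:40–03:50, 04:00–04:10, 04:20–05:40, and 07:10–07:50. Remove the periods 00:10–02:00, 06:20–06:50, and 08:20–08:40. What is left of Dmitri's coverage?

01:40–03:50 \ B = 02:00–03:50.
04:00–04:10: nothing removed.
04:20–05:40: nothing removed.
07:10–07:50: nothing removed.

02:00–03:50, 04:00–04:10, 04:20–05:40, 07:10–07:50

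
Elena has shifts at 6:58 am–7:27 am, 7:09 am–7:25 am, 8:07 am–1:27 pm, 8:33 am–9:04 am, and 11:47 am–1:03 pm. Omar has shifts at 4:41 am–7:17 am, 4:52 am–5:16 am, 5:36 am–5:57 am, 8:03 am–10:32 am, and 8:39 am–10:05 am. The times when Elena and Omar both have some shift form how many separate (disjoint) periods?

2

A, merged: 6:58 am–7:27 am, 8:07 am–1:27 pm.
B, merged: 4:41 am–7:17 am, 8:03 am–10:32 am.
A ∩ B = 6:58 am–7:17 am, 8:07 am–10:32 am.
That is 2 disjoint pieces.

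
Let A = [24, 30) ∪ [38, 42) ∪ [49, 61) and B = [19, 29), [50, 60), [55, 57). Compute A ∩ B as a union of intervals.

Second set merges to [19, 29), [50, 60).
[24, 30) meets the second set on [24, 29).
[38, 42): no overlap with the second set.
[49, 61) meets the second set on [50, 60).

[24, 29) ∪ [50, 60)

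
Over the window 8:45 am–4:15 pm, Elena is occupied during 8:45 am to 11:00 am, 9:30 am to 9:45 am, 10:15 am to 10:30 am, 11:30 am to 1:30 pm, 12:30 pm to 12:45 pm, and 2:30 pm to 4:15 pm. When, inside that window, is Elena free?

The merged coverage is 8:45 am-11:00 am, 11:30 am-1:30 pm, 2:30 pm-4:15 pm.
Gaps within 8:45 am-4:15 pm: 11:00 am-11:30 am, 1:30 pm-2:30 pm.

11:00 am-11:30 am, 1:30 pm-2:30 pm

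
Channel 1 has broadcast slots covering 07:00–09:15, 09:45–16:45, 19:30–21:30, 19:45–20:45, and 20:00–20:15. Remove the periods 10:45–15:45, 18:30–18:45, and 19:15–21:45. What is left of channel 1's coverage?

Merge the first list: 07:00–09:15, 09:45–16:45, 19:30–21:30.
07:00–09:15: no B overlap → unchanged.
09:45–16:45 minus B → 09:45–10:45, 15:45–16:45.
19:30–21:30: fully covered by B → removed.

07:00–09:15, 09:45–10:45, 15:45–16:45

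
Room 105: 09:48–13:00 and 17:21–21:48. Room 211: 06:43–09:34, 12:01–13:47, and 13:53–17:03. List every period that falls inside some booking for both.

09:48–13:00 ∩ B → 12:01–13:00.
17:21–21:48 meets no B interval.

12:01–13:00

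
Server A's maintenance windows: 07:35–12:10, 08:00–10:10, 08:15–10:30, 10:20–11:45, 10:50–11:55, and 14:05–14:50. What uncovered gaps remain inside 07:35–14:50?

The merged coverage is 07:35–12:10, 14:05–14:50.
Gaps within 07:35–14:50: 12:10–14:05.

12:10–14:05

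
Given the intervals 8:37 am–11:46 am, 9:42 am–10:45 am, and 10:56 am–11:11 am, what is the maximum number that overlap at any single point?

2

At 9:42 am, 2 of the intervals are simultaneously active.
No point has more.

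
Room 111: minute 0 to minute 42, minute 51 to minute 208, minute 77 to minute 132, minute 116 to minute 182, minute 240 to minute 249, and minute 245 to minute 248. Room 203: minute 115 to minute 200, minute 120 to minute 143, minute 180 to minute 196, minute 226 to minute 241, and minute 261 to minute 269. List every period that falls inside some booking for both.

First set merges to minute 0 to minute 42, minute 51 to minute 208, minute 240 to minute 249.
Second set merges to minute 115 to minute 200, minute 226 to minute 241, minute 261 to minute 269.
minute 0 to minute 42: no overlap with the second set.
minute 51 to minute 208 meets the second set on minute 115 to minute 200.
minute 240 to minute 249 meets the second set on minute 240 to minute 241.

minute 115 to minute 200, minute 240 to minute 241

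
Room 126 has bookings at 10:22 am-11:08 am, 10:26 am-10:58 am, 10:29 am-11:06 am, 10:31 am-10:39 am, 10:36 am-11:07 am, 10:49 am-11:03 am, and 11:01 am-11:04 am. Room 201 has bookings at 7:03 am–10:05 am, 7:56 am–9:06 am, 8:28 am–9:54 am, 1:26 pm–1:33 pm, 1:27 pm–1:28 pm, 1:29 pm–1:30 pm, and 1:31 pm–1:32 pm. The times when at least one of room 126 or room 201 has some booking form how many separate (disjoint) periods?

3

A, merged: 10:22 am–11:08 am.
B, merged: 7:03 am–10:05 am, 1:26 pm–1:33 pm.
A ∪ B = 7:03 am–10:05 am, 10:22 am–11:08 am, 1:26 pm–1:33 pm.
That is 3 disjoint pieces.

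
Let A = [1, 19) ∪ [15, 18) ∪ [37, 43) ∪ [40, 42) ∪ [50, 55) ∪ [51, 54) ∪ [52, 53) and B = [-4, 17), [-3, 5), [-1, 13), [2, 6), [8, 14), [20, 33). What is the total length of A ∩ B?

First set merges to [1, 19), [37, 43), [50, 55).
Second set merges to [-4, 17), [20, 33).
A ∩ B = [1, 17).
Total: 16.

16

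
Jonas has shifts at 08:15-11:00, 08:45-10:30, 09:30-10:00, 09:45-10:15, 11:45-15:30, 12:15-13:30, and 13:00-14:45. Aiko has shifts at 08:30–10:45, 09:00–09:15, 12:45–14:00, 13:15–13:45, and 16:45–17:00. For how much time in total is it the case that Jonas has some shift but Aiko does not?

Merge the first list: 08:15–11:00, 11:45–15:30.
Merge the second list: 08:30–10:45, 12:45–14:00, 16:45–17:00.
A \ B = 08:15–08:30, 10:45–11:00, 11:45–12:45, 14:00–15:30.
Total: 15 min + 15 min + 1 h + 1 h 30 min = 3 h.

3 h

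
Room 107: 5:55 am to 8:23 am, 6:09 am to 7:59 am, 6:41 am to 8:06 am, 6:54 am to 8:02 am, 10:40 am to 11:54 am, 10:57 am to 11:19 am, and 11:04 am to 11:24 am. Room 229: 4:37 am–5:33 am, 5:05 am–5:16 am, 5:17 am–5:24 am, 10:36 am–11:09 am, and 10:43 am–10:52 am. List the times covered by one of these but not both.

4:37 am–5:33 am, 5:55 am–8:23 am, 10:36 am–10:40 am, 11:09 am–11:54 am

Merge the first list: 5:55 am–8:23 am, 10:40 am–11:54 am.
Merge the second list: 4:37 am–5:33 am, 10:36 am–11:09 am.
Only in the first: 5:55 am–8:23 am, 11:09 am–11:54 am.
Only in the second: 4:37 am–5:33 am, 10:36 am–10:40 am.
Together these are the periods covered by exactly one.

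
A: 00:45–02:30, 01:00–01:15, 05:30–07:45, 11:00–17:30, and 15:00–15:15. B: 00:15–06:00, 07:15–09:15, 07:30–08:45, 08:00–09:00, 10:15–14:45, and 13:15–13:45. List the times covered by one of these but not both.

00:15-00:45, 02:30-05:30, 06:00-07:15, 07:45-09:15, 10:15-11:00, 14:45-17:30

Merge the first list: 00:45-02:30, 05:30-07:45, 11:00-17:30.
Merge the second list: 00:15-06:00, 07:15-09:15, 10:15-14:45.
A but not B: 06:00-07:15, 14:45-17:30.
B but not A: 00:15-00:45, 02:30-05:30, 07:45-09:15, 10:15-11:00.
Combining gives A △ B.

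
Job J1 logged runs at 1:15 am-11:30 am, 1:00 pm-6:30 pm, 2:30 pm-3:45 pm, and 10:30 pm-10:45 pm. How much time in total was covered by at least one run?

16 h

Merged: 1:15 am–11:30 am, 1:00 pm–6:30 pm, 10:30 pm–10:45 pm.
Lengths: 10 h 15 min + 5 h 30 min + 15 min = 16 h.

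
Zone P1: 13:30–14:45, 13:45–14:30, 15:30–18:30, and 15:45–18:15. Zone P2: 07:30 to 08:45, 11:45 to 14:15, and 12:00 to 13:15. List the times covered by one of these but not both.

First set merges to 13:30-14:45, 15:30-18:30.
Second set merges to 07:30-08:45, 11:45-14:15.
A but not B: 14:15-14:45, 15:30-18:30.
B but not A: 07:30-08:45, 11:45-13:30.
Combining gives A △ B.

07:30-08:45, 11:45-13:30, 14:15-14:45, 15:30-18:30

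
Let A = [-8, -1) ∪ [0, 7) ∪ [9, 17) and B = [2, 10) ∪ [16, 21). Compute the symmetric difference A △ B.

[-8, -1) ∪ [0, 2) ∪ [7, 9) ∪ [10, 16) ∪ [17, 21)

A \ B = [-8, -1), [0, 2), [10, 16).
B \ A = [7, 9), [17, 21).
Union of the two gives the symmetric difference.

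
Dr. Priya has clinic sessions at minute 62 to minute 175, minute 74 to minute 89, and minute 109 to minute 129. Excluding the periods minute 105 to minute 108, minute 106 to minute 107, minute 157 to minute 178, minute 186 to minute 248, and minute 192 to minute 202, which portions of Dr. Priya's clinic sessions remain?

minute 62 to minute 105, minute 108 to minute 157

Merge the first list: minute 62 to minute 175.
Merge the second list: minute 105 to minute 108, minute 157 to minute 178, minute 186 to minute 248.
minute 62 to minute 175 minus B → minute 62 to minute 105, minute 108 to minute 157.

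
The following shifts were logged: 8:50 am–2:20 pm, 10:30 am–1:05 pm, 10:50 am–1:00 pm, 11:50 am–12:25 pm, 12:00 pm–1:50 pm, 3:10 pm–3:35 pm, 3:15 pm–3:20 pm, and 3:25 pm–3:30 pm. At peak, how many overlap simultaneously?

At 12:00 pm, 5 of the intervals are simultaneously active.
No point has more.

5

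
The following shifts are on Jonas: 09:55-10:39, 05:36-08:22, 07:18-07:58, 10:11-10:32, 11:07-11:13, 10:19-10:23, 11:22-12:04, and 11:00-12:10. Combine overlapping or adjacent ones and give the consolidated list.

Sort by start: 05:36–08:22, 07:18–07:58, 09:55–10:39, 10:11–10:32, 10:19–10:23, 11:00–12:10, 11:07–11:13, 11:22–12:04.
07:18–07:58 overlaps/touches 05:36–08:22 → extend to 05:36–08:22.
09:55–10:39 is disjoint → start new block.
10:11–10:32 overlaps/touches 09:55–10:39 → extend to 09:55–10:39.
10:19–10:23 overlaps/touches 09:55–10:39 → extend to 09:55–10:39.
11:00–12:10 is disjoint → start new block.
11:07–11:13 overlaps/touches 11:00–12:10 → extend to 11:00–12:10.
11:22–12:04 overlaps/touches 11:00–12:10 → extend to 11:00–12:10.

05:36–08:22, 09:55–10:39, 11:00–12:10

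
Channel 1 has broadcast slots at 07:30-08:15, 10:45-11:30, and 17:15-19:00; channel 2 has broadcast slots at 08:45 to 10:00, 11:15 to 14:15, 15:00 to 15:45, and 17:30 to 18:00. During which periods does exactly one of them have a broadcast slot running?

Only in the first: 07:30–08:15, 10:45–11:15, 17:15–17:30, 18:00–19:00.
Only in the second: 08:45–10:00, 11:30–14:15, 15:00–15:45.
Together these are the periods covered by exactly one.

07:30–08:15, 08:45–10:00, 10:45–11:15, 11:30–14:15, 15:00–15:45, 17:15–17:30, 18:00–19:00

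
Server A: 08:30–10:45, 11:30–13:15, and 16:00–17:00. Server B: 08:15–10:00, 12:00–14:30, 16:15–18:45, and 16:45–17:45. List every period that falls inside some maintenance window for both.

08:30-10:00, 12:00-13:15, 16:15-17:00

B, merged: 08:15-10:00, 12:00-14:30, 16:15-18:45.
08:30-10:45 ∩ B → 08:30-10:00.
11:30-13:15 ∩ B → 12:00-13:15.
16:00-17:00 ∩ B → 16:15-17:00.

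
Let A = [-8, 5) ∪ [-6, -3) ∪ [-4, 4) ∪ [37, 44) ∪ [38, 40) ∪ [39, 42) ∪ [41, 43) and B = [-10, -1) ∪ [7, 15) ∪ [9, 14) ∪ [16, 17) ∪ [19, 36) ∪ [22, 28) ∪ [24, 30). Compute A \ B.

[-1, 5) ∪ [37, 44)

First set merges to [-8, 5), [37, 44).
Second set merges to [-10, -1), [7, 15), [16, 17), [19, 36).
[-8, 5) with B removed leaves [-1, 5).
[37, 44) is untouched.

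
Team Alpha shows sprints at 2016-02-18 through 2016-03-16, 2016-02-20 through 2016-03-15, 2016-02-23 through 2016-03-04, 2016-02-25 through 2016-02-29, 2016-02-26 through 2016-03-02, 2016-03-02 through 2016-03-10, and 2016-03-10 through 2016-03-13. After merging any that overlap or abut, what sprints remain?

2016-02-20 through 2016-03-15 overlaps/touches 2016-02-18 through 2016-03-16 → extend to 2016-02-18 through 2016-03-16.
2016-02-23 through 2016-03-04 overlaps/touches 2016-02-18 through 2016-03-16 → extend to 2016-02-18 through 2016-03-16.
2016-02-25 through 2016-02-29 overlaps/touches 2016-02-18 through 2016-03-16 → extend to 2016-02-18 through 2016-03-16.
2016-02-26 through 2016-03-02 overlaps/touches 2016-02-18 through 2016-03-16 → extend to 2016-02-18 through 2016-03-16.
2016-03-02 through 2016-03-10 overlaps/touches 2016-02-18 through 2016-03-16 → extend to 2016-02-18 through 2016-03-16.
2016-03-10 through 2016-03-13 overlaps/touches 2016-02-18 through 2016-03-16 → extend to 2016-02-18 through 2016-03-16.

2016-02-18 through 2016-03-16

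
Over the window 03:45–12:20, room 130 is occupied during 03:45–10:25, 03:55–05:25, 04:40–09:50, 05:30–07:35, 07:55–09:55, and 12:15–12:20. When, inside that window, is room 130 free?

10:25–12:15

Covered (merged): 03:45–10:25, 12:15–12:20.
Complement within 03:45–12:20: 10:25–12:15.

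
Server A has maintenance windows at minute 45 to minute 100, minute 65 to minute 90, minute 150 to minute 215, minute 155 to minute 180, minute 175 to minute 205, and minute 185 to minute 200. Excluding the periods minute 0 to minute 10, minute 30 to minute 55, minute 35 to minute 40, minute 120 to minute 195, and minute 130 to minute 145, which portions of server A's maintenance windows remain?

First set merges to minute 45 to minute 100, minute 150 to minute 215.
Second set merges to minute 0 to minute 10, minute 30 to minute 55, minute 120 to minute 195.
minute 45 to minute 100 \ B = minute 55 to minute 100.
minute 150 to minute 215 \ B = minute 195 to minute 215.

minute 55 to minute 100, minute 195 to minute 215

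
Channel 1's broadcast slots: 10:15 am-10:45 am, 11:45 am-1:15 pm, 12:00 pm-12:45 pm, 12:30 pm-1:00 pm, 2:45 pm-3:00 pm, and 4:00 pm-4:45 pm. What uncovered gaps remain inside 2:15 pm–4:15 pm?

The merged coverage is 10:15 am–10:45 am, 11:45 am–1:15 pm, 2:45 pm–3:00 pm, 4:00 pm–4:45 pm.
Gaps within 2:15 pm–4:15 pm: 2:15 pm–2:45 pm, 3:00 pm–4:00 pm.

2:15 pm–2:45 pm, 3:00 pm–4:00 pm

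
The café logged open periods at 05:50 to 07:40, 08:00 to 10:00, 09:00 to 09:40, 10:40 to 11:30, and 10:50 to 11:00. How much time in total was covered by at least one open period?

Merged: 05:50–07:40, 08:00–10:00, 10:40–11:30.
Lengths: 1 h 50 min + 2 h + 50 min = 4 h 40 min.

4 h 40 min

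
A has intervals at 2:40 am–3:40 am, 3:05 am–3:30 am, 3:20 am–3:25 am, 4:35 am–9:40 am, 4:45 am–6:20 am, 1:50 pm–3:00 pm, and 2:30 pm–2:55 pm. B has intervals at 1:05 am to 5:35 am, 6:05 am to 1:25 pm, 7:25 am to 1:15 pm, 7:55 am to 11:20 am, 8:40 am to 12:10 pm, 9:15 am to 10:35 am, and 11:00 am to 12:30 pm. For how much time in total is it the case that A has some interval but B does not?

First set merges to 2:40 am–3:40 am, 4:35 am–9:40 am, 1:50 pm–3:00 pm.
Second set merges to 1:05 am–5:35 am, 6:05 am–1:25 pm.
A \ B = 5:35 am–6:05 am, 1:50 pm–3:00 pm.
Total: 30 min + 1 h 10 min = 1 h 40 min.

1 h 40 min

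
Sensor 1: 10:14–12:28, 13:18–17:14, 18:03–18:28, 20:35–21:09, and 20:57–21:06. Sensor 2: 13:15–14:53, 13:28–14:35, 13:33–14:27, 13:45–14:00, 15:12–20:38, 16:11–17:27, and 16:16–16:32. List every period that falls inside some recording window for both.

13:18-14:53, 15:12-17:14, 18:03-18:28, 20:35-20:38

First set merges to 10:14-12:28, 13:18-17:14, 18:03-18:28, 20:35-21:09.
Second set merges to 13:15-14:53, 15:12-20:38.
10:14-12:28 meets no B interval.
13:18-17:14 ∩ B → 13:18-14:53, 15:12-17:14.
18:03-18:28 ∩ B → 18:03-18:28.
20:35-21:09 ∩ B → 20:35-20:38.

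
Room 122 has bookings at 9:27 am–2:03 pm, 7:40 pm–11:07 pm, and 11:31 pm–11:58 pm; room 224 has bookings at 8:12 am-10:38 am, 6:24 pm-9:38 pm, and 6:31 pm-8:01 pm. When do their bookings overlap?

9:27 am–10:38 am, 7:40 pm–9:38 pm

Second set merges to 8:12 am–10:38 am, 6:24 pm–9:38 pm.
9:27 am–2:03 pm overlaps B on 9:27 am–10:38 am.
7:40 pm–11:07 pm overlaps B on 7:40 pm–9:38 pm.
11:31 pm–11:58 pm falls entirely outside B.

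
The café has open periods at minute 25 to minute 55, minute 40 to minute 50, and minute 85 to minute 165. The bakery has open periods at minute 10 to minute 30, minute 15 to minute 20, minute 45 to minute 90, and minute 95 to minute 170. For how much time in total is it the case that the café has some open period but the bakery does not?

A, merged: minute 25 to minute 55, minute 85 to minute 165.
B, merged: minute 10 to minute 30, minute 45 to minute 90, minute 95 to minute 170.
A \ B = minute 30 to minute 45, minute 90 to minute 95.
Total: 15 minutes + 5 minutes = 20 minutes.

20 minutes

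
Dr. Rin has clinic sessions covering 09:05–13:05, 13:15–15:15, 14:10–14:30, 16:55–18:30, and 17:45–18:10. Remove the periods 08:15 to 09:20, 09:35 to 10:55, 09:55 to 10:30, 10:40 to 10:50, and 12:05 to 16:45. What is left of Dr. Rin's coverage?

A, merged: 09:05-13:05, 13:15-15:15, 16:55-18:30.
B, merged: 08:15-09:20, 09:35-10:55, 12:05-16:45.
09:05-13:05 minus B → 09:20-09:35, 10:55-12:05.
13:15-15:15: fully covered by B → removed.
16:55-18:30: no B overlap → unchanged.

09:20-09:35, 10:55-12:05, 16:55-18:30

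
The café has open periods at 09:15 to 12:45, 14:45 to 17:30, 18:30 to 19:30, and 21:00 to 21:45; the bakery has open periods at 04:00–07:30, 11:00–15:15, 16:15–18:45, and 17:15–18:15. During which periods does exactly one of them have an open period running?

Merge the second list: 04:00–07:30, 11:00–15:15, 16:15–18:45.
A but not B: 09:15–11:00, 15:15–16:15, 18:45–19:30, 21:00–21:45.
B but not A: 04:00–07:30, 12:45–14:45, 17:30–18:30.
Combining gives A △ B.

04:00–07:30, 09:15–11:00, 12:45–14:45, 15:15–16:15, 17:30–18:30, 18:45–19:30, 21:00–21:45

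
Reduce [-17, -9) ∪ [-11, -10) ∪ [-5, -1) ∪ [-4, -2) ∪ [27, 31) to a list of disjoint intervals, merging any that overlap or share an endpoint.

[-11, -10) overlaps/touches [-17, -9) → extend to [-17, -9).
[-5, -1) is disjoint → start new block.
[-4, -2) overlaps/touches [-5, -1) → extend to [-5, -1).
[27, 31) is disjoint → start new block.

[-17, -9) ∪ [-5, -1) ∪ [27, 31)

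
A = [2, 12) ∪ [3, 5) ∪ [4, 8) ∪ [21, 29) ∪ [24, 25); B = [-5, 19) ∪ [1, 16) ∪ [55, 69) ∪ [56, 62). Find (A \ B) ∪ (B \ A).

A, merged: [2, 12), [21, 29).
B, merged: [-5, 19), [55, 69).
A but not B: [21, 29).
B but not A: [-5, 2), [12, 19), [55, 69).
Combining gives A △ B.

[-5, 2) ∪ [12, 19) ∪ [21, 29) ∪ [55, 69)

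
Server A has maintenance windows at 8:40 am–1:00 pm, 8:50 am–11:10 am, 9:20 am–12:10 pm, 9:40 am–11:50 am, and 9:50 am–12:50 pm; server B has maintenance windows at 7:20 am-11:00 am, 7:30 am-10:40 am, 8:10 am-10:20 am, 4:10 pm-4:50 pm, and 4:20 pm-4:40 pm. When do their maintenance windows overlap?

First set merges to 8:40 am-1:00 pm.
Second set merges to 7:20 am-11:00 am, 4:10 pm-4:50 pm.
8:40 am-1:00 pm overlaps B on 8:40 am-11:00 am.

8:40 am-11:00 am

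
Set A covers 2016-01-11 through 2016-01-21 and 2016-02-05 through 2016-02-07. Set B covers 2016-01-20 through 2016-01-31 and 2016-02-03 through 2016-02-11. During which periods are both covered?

2016-01-11 through 2016-01-21 meets the second set on 2016-01-20 through 2016-01-21.
2016-02-05 through 2016-02-07 meets the second set on 2016-02-05 through 2016-02-07.

2016-01-20 through 2016-01-21, 2016-02-05 through 2016-02-07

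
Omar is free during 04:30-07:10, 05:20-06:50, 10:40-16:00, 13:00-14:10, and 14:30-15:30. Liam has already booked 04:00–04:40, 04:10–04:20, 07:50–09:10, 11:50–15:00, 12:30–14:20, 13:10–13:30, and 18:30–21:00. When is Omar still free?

Merge the first list: 04:30–07:10, 10:40–16:00.
Merge the second list: 04:00–04:40, 07:50–09:10, 11:50–15:00, 18:30–21:00.
04:30–07:10 \ B = 04:40–07:10.
10:40–16:00 \ B = 10:40–11:50, 15:00–16:00.

04:40–07:10, 10:40–11:50, 15:00–16:00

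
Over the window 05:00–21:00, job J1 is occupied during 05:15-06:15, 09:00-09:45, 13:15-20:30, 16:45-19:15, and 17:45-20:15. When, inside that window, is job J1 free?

05:00-05:15, 06:15-09:00, 09:45-13:15, 20:30-21:00

Covered (merged): 05:15-06:15, 09:00-09:45, 13:15-20:30.
Complement within 05:00-21:00: 05:00-05:15, 06:15-09:00, 09:45-13:15, 20:30-21:00.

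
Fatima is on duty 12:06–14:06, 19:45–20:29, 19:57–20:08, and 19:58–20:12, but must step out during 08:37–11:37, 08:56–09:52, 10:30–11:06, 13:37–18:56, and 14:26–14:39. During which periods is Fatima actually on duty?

12:06-13:37, 19:45-20:29

Merge the first list: 12:06-14:06, 19:45-20:29.
Merge the second list: 08:37-11:37, 13:37-18:56.
12:06-14:06 with B removed leaves 12:06-13:37.
19:45-20:29 is untouched.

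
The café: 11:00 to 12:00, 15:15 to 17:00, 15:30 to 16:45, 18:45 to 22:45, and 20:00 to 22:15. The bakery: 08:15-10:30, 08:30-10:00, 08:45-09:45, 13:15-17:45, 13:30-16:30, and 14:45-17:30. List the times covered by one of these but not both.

A, merged: 11:00–12:00, 15:15–17:00, 18:45–22:45.
B, merged: 08:15–10:30, 13:15–17:45.
A but not B: 11:00–12:00, 18:45–22:45.
B but not A: 08:15–10:30, 13:15–15:15, 17:00–17:45.
Combining gives A △ B.

08:15–10:30, 11:00–12:00, 13:15–15:15, 17:00–17:45, 18:45–22:45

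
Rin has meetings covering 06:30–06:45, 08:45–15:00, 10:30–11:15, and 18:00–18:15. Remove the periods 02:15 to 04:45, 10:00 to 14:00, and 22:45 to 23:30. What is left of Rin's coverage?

06:30–06:45, 08:45–10:00, 14:00–15:00, 18:00–18:15

Merge the first list: 06:30–06:45, 08:45–15:00, 18:00–18:15.
06:30–06:45: no B overlap → unchanged.
08:45–15:00 minus B → 08:45–10:00, 14:00–15:00.
18:00–18:15: no B overlap → unchanged.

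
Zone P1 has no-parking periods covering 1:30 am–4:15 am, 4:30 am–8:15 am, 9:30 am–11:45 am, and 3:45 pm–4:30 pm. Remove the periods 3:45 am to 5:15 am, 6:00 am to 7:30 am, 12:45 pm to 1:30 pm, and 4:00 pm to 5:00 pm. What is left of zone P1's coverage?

1:30 am–4:15 am \ B = 1:30 am–3:45 am.
4:30 am–8:15 am \ B = 5:15 am–6:00 am, 7:30 am–8:15 am.
9:30 am–11:45 am: nothing removed.
3:45 pm–4:30 pm \ B = 3:45 pm–4:00 pm.

1:30 am–3:45 am, 5:15 am–6:00 am, 7:30 am–8:15 am, 9:30 am–11:45 am, 3:45 pm–4:00 pm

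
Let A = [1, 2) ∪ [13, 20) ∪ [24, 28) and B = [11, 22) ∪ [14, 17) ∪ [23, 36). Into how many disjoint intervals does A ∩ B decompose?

2

Second set merges to [11, 22), [23, 36).
A ∩ B = [13, 20), [24, 28).
That is 2 disjoint pieces.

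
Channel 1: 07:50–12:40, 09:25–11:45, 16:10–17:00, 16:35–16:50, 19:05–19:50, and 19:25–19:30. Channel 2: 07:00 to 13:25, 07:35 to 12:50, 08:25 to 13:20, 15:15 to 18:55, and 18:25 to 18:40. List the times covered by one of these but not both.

A, merged: 07:50-12:40, 16:10-17:00, 19:05-19:50.
B, merged: 07:00-13:25, 15:15-18:55.
A \ B = 19:05-19:50.
B \ A = 07:00-07:50, 12:40-13:25, 15:15-16:10, 17:00-18:55.
Union of the two gives the symmetric difference.

07:00-07:50, 12:40-13:25, 15:15-16:10, 17:00-18:55, 19:05-19:50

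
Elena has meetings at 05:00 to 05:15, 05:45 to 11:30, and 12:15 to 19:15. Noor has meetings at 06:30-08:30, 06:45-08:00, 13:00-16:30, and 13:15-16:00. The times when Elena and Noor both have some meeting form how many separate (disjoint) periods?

2

Second set merges to 06:30–08:30, 13:00–16:30.
A ∩ B = 06:30–08:30, 13:00–16:30.
That is 2 disjoint pieces.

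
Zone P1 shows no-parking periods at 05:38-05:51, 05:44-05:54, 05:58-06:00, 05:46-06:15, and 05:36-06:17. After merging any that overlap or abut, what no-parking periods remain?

05:36–06:17

Sort by start: 05:36–06:17, 05:38–05:51, 05:44–05:54, 05:46–06:15, 05:58–06:00.
05:38–05:51 overlaps/touches 05:36–06:17 → extend to 05:36–06:17.
05:44–05:54 overlaps/touches 05:36–06:17 → extend to 05:36–06:17.
05:46–06:15 overlaps/touches 05:36–06:17 → extend to 05:36–06:17.
05:58–06:00 overlaps/touches 05:36–06:17 → extend to 05:36–06:17.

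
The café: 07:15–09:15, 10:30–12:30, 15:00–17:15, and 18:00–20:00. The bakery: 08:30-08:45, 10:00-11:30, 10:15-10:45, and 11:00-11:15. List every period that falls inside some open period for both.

B, merged: 08:30–08:45, 10:00–11:30.
07:15–09:15 overlaps B on 08:30–08:45.
10:30–12:30 overlaps B on 10:30–11:30.
15:00–17:15 falls entirely outside B.
18:00–20:00 falls entirely outside B.

08:30–08:45, 10:30–11:30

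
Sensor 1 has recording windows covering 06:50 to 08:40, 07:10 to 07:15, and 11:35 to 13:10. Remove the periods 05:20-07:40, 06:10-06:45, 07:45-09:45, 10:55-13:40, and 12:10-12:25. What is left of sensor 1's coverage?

A, merged: 06:50-08:40, 11:35-13:10.
B, merged: 05:20-07:40, 07:45-09:45, 10:55-13:40.
06:50-08:40 \ B = 07:40-07:45.
11:35-13:10: entirely removed.

07:40-07:45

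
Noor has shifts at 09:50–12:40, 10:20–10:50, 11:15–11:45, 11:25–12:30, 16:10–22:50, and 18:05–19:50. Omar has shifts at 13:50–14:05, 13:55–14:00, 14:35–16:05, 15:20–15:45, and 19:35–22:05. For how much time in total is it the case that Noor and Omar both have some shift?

2 h 30 min

A, merged: 09:50-12:40, 16:10-22:50.
B, merged: 13:50-14:05, 14:35-16:05, 19:35-22:05.
A ∩ B = 19:35-22:05.
Total: 2 h 30 min.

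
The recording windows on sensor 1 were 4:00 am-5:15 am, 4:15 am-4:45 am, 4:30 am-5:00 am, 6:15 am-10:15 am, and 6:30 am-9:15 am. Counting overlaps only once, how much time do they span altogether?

Merged: 4:00 am-5:15 am, 6:15 am-10:15 am.
Lengths: 1 h 15 min + 4 h = 5 h 15 min.

5 h 15 min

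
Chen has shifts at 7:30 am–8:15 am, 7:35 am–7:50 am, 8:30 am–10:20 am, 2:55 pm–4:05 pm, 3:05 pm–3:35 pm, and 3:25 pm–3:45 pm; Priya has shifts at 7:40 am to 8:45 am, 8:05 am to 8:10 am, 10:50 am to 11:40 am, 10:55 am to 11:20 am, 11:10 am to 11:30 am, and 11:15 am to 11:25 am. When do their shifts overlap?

A, merged: 7:30 am-8:15 am, 8:30 am-10:20 am, 2:55 pm-4:05 pm.
B, merged: 7:40 am-8:45 am, 10:50 am-11:40 am.
7:30 am-8:15 am overlaps B on 7:40 am-8:15 am.
8:30 am-10:20 am overlaps B on 8:30 am-8:45 am.
2:55 pm-4:05 pm falls entirely outside B.

7:40 am-8:15 am, 8:30 am-8:45 am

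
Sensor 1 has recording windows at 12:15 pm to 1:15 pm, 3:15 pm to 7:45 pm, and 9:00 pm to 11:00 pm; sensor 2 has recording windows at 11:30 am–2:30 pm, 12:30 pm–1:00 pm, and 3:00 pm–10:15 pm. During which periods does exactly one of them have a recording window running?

Second set merges to 11:30 am–2:30 pm, 3:00 pm–10:15 pm.
A but not B: 10:15 pm–11:00 pm.
B but not A: 11:30 am–12:15 pm, 1:15 pm–2:30 pm, 3:00 pm–3:15 pm, 7:45 pm–9:00 pm.
Combining gives A △ B.

11:30 am–12:15 pm, 1:15 pm–2:30 pm, 3:00 pm–3:15 pm, 7:45 pm–9:00 pm, 10:15 pm–11:00 pm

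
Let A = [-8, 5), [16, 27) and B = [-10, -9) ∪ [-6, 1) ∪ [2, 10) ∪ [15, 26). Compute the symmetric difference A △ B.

A but not B: [-8, -6), [1, 2), [26, 27).
B but not A: [-10, -9), [5, 10), [15, 16).
Combining gives A △ B.

[-10, -9) ∪ [-8, -6) ∪ [1, 2) ∪ [5, 10) ∪ [15, 16) ∪ [26, 27)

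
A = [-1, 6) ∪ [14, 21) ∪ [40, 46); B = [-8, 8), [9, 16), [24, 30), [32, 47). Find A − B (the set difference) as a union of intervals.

[16, 21)

[-1, 6): fully covered by B → removed.
[14, 21) minus B → [16, 21).
[40, 46): fully covered by B → removed.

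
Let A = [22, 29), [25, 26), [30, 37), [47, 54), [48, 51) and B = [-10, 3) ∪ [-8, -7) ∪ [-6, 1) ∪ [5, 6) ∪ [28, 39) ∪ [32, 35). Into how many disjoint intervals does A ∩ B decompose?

2

First set merges to [22, 29), [30, 37), [47, 54).
Second set merges to [-10, 3), [5, 6), [28, 39).
A ∩ B = [28, 29), [30, 37).
That is 2 disjoint pieces.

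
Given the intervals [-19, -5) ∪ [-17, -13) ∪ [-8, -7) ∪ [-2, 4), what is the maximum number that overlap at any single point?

Walk the sorted start/end points keeping a running depth.
The depth first hits 2 at -17.

2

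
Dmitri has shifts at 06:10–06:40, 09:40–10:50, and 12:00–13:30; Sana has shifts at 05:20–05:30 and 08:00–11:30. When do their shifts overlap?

09:40-10:50

06:10-06:40 falls entirely outside B.
09:40-10:50 overlaps B on 09:40-10:50.
12:00-13:30 falls entirely outside B.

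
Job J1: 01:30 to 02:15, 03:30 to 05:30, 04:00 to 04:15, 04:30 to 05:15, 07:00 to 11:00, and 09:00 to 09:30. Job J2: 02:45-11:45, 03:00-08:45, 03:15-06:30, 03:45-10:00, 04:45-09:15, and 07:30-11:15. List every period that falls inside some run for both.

03:30–05:30, 07:00–11:00

A, merged: 01:30–02:15, 03:30–05:30, 07:00–11:00.
B, merged: 02:45–11:45.
01:30–02:15: no overlap with the second set.
03:30–05:30 meets the second set on 03:30–05:30.
07:00–11:00 meets the second set on 07:00–11:00.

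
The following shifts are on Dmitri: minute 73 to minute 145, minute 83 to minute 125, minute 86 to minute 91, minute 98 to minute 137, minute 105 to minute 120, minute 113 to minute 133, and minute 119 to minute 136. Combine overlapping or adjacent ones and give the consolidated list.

minute 83 to minute 125 overlaps/touches minute 73 to minute 145 → extend to minute 73 to minute 145.
minute 86 to minute 91 overlaps/touches minute 73 to minute 145 → extend to minute 73 to minute 145.
minute 98 to minute 137 overlaps/touches minute 73 to minute 145 → extend to minute 73 to minute 145.
minute 105 to minute 120 overlaps/touches minute 73 to minute 145 → extend to minute 73 to minute 145.
minute 113 to minute 133 overlaps/touches minute 73 to minute 145 → extend to minute 73 to minute 145.
minute 119 to minute 136 overlaps/touches minute 73 to minute 145 → extend to minute 73 to minute 145.

minute 73 to minute 145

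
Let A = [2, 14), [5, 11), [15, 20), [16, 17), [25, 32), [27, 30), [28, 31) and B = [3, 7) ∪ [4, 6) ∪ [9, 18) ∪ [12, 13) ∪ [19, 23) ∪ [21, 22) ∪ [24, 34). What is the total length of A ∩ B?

First set merges to [2, 14), [15, 20), [25, 32).
Second set merges to [3, 7), [9, 18), [19, 23), [24, 34).
A ∩ B = [3, 7), [9, 14), [15, 18), [19, 20), [25, 32).
Total: 4 + 5 + 3 + 1 + 7 = 20.

20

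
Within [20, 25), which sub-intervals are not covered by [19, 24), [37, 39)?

[24, 25)

Covered (merged): [19, 24), [37, 39).
Complement within [20, 25): [24, 25).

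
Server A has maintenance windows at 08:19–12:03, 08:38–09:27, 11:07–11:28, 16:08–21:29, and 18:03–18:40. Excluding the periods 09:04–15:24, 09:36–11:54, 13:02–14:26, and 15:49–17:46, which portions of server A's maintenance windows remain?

Merge the first list: 08:19-12:03, 16:08-21:29.
Merge the second list: 09:04-15:24, 15:49-17:46.
08:19-12:03 with B removed leaves 08:19-09:04.
16:08-21:29 with B removed leaves 17:46-21:29.

08:19-09:04, 17:46-21:29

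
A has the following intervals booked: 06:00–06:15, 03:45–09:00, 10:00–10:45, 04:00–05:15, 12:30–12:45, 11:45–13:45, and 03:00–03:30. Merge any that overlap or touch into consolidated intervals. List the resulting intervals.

03:00-03:30, 03:45-09:00, 10:00-10:45, 11:45-13:45

Sort by start: 03:00-03:30, 03:45-09:00, 04:00-05:15, 06:00-06:15, 10:00-10:45, 11:45-13:45, 12:30-12:45.
03:45-09:00 is disjoint → start new block.
04:00-05:15 overlaps/touches 03:45-09:00 → extend to 03:45-09:00.
06:00-06:15 overlaps/touches 03:45-09:00 → extend to 03:45-09:00.
10:00-10:45 is disjoint → start new block.
11:45-13:45 is disjoint → start new block.
12:30-12:45 overlaps/touches 11:45-13:45 → extend to 11:45-13:45.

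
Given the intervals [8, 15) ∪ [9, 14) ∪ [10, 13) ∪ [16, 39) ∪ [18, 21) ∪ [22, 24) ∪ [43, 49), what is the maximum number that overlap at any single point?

3

At 10, 3 of the intervals are simultaneously active.
No point has more.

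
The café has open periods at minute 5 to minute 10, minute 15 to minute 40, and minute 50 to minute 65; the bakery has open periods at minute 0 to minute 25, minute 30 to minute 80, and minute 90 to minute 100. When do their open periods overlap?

minute 5 to minute 10 ∩ B → minute 5 to minute 10.
minute 15 to minute 40 ∩ B → minute 15 to minute 25, minute 30 to minute 40.
minute 50 to minute 65 ∩ B → minute 50 to minute 65.

minute 5 to minute 10, minute 15 to minute 25, minute 30 to minute 40, minute 50 to minute 65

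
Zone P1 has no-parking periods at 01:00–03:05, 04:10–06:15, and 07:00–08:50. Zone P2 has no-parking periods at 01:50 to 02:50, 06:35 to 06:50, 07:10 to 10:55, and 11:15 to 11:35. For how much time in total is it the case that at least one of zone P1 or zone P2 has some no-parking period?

8 h 40 min

A ∪ B = 01:00-03:05, 04:10-06:15, 06:35-06:50, 07:00-10:55, 11:15-11:35.
Total: 2 h 5 min + 2 h 5 min + 15 min + 3 h 55 min + 20 min = 8 h 40 min.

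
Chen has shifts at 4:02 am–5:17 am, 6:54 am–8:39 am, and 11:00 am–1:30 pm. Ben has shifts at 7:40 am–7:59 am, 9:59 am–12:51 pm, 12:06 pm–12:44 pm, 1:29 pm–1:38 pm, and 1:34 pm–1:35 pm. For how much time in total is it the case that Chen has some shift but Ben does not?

3 h 19 min

Second set merges to 7:40 am–7:59 am, 9:59 am–12:51 pm, 1:29 pm–1:38 pm.
A \ B = 4:02 am–5:17 am, 6:54 am–7:40 am, 7:59 am–8:39 am, 12:51 pm–1:29 pm.
Total: 1 h 15 min + 46 min + 40 min + 38 min = 3 h 19 min.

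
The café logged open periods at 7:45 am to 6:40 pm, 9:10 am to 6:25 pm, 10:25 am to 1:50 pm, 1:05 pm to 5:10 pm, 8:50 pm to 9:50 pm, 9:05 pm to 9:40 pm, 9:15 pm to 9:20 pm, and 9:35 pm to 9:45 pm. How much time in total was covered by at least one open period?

11 h 55 min

Merged: 7:45 am–6:40 pm, 8:50 pm–9:50 pm.
Lengths: 10 h 55 min + 1 h = 11 h 55 min.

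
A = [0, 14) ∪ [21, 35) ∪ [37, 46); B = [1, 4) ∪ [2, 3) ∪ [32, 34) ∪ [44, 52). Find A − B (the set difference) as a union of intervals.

[0, 1) ∪ [4, 14) ∪ [21, 32) ∪ [34, 35) ∪ [37, 44)

Merge the second list: [1, 4), [32, 34), [44, 52).
[0, 14) \ B = [0, 1), [4, 14).
[21, 35) \ B = [21, 32), [34, 35).
[37, 46) \ B = [37, 44).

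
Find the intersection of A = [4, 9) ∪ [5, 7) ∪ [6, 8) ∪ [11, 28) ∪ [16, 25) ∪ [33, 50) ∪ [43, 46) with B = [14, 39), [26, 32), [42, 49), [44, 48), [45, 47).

A, merged: [4, 9), [11, 28), [33, 50).
B, merged: [14, 39), [42, 49).
[4, 9): no overlap with the second set.
[11, 28) meets the second set on [14, 28).
[33, 50) meets the second set on [33, 39), [42, 49).

[14, 28) ∪ [33, 39) ∪ [42, 49)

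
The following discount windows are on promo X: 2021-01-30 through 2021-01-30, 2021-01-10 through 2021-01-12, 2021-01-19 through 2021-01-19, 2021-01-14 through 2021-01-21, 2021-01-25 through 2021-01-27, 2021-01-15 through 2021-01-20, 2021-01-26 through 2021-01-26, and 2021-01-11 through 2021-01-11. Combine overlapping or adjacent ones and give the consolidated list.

2021-01-10 through 2021-01-12, 2021-01-14 through 2021-01-21, 2021-01-25 through 2021-01-27, 2021-01-30 through 2021-01-30

Sort by start: 2021-01-10 through 2021-01-12, 2021-01-11 through 2021-01-11, 2021-01-14 through 2021-01-21, 2021-01-15 through 2021-01-20, 2021-01-19 through 2021-01-19, 2021-01-25 through 2021-01-27, 2021-01-26 through 2021-01-26, 2021-01-30 through 2021-01-30.
2021-01-11 through 2021-01-11 overlaps/touches 2021-01-10 through 2021-01-12 → extend to 2021-01-10 through 2021-01-12.
2021-01-14 through 2021-01-21 is disjoint → start new block.
2021-01-15 through 2021-01-20 overlaps/touches 2021-01-14 through 2021-01-21 → extend to 2021-01-14 through 2021-01-21.
2021-01-19 through 2021-01-19 overlaps/touches 2021-01-14 through 2021-01-21 → extend to 2021-01-14 through 2021-01-21.
2021-01-25 through 2021-01-27 is disjoint → start new block.
2021-01-26 through 2021-01-26 overlaps/touches 2021-01-25 through 2021-01-27 → extend to 2021-01-25 through 2021-01-27.
2021-01-30 through 2021-01-30 is disjoint → start new block.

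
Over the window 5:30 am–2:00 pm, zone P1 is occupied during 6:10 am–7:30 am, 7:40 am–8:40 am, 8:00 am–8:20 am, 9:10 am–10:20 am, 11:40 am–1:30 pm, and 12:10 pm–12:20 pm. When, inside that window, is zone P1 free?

Covered (merged): 6:10 am–7:30 am, 7:40 am–8:40 am, 9:10 am–10:20 am, 11:40 am–1:30 pm.
Uncovered inside 5:30 am–2:00 pm: 5:30 am–6:10 am, 7:30 am–7:40 am, 8:40 am–9:10 am, 10:20 am–11:40 am, 1:30 pm–2:00 pm.

5:30 am–6:10 am, 7:30 am–7:40 am, 8:40 am–9:10 am, 10:20 am–11:40 am, 1:30 pm–2:00 pm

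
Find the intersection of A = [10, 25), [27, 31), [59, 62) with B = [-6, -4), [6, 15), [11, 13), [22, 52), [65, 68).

Second set merges to [-6, -4), [6, 15), [22, 52), [65, 68).
[10, 25) ∩ B → [10, 15), [22, 25).
[27, 31) ∩ B → [27, 31).
[59, 62) meets no B interval.

[10, 15) ∪ [22, 25) ∪ [27, 31)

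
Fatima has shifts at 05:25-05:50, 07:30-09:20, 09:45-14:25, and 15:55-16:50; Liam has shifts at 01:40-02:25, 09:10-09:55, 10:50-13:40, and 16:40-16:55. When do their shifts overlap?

09:10–09:20, 09:45–09:55, 10:50–13:40, 16:40–16:50

05:25–05:50 meets no B interval.
07:30–09:20 ∩ B → 09:10–09:20.
09:45–14:25 ∩ B → 09:45–09:55, 10:50–13:40.
15:55–16:50 ∩ B → 16:40–16:50.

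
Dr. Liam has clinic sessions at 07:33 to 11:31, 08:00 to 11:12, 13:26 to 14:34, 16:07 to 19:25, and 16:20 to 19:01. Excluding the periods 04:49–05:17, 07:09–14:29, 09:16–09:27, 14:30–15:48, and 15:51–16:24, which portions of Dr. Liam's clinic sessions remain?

A, merged: 07:33–11:31, 13:26–14:34, 16:07–19:25.
B, merged: 04:49–05:17, 07:09–14:29, 14:30–15:48, 15:51–16:24.
07:33–11:31 lies entirely inside B → drops out.
13:26–14:34 with B removed leaves 14:29–14:30.
16:07–19:25 with B removed leaves 16:24–19:25.

14:29–14:30, 16:24–19:25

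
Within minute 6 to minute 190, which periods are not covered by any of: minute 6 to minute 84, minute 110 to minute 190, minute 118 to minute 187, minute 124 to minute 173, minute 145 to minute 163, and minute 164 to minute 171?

minute 84 to minute 110

After merging, the occupied span is minute 6 to minute 84, minute 110 to minute 190.
Gaps within minute 6 to minute 190: minute 84 to minute 110.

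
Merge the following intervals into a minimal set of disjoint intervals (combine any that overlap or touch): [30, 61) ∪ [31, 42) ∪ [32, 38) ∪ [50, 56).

[30, 61)

[31, 42) overlaps/touches [30, 61) → extend to [30, 61).
[32, 38) overlaps/touches [30, 61) → extend to [30, 61).
[50, 56) overlaps/touches [30, 61) → extend to [30, 61).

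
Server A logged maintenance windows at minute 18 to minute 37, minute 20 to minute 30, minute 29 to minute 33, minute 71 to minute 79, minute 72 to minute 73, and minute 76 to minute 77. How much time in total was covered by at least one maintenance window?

27 minutes

Merged: minute 18 to minute 37, minute 71 to minute 79.
Lengths: 19 minutes + 8 minutes = 27 minutes.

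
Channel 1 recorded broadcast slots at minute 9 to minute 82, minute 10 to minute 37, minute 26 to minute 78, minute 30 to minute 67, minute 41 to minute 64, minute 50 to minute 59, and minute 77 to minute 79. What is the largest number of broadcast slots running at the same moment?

5

Walk the sorted start/end points keeping a running depth.
The depth first hits 5 at minute 50.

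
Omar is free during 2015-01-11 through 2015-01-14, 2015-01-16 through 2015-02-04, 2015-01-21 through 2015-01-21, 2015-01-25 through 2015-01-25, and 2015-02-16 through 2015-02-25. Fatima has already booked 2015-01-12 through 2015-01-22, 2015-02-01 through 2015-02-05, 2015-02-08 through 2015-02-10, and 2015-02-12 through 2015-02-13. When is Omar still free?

First set merges to 2015-01-11 through 2015-01-14, 2015-01-16 through 2015-02-04, 2015-02-16 through 2015-02-25.
2015-01-11 through 2015-01-14 with B removed leaves 2015-01-11 through 2015-01-11.
2015-01-16 through 2015-02-04 with B removed leaves 2015-01-23 through 2015-01-31.
2015-02-16 through 2015-02-25 is untouched.

2015-01-11 through 2015-01-11, 2015-01-23 through 2015-01-31, 2015-02-16 through 2015-02-25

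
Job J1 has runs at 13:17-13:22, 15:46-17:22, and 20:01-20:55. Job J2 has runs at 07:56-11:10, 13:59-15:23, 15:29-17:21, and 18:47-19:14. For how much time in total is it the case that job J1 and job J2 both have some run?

1 h 35 min

A ∩ B = 15:46–17:21.
Total: 1 h 35 min.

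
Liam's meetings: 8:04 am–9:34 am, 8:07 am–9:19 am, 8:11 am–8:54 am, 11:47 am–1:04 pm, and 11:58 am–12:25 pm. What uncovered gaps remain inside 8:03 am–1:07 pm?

Covered (merged): 8:04 am–9:34 am, 11:47 am–1:04 pm.
Gaps within 8:03 am–1:07 pm: 8:03 am–8:04 am, 9:34 am–11:47 am, 1:04 pm–1:07 pm.

8:03 am–8:04 am, 9:34 am–11:47 am, 1:04 pm–1:07 pm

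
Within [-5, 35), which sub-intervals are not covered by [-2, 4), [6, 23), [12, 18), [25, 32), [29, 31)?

[-5, -2) ∪ [4, 6) ∪ [23, 25) ∪ [32, 35)

After merging, the occupied span is [-2, 4), [6, 23), [25, 32).
Complement within [-5, 35): [-5, -2), [4, 6), [23, 25), [32, 35).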